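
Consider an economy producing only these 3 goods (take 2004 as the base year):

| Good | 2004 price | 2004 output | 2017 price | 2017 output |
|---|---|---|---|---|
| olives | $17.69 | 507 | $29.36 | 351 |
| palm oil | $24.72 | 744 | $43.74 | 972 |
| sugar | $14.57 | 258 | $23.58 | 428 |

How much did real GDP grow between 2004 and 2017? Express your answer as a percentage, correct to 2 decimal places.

17.20%

Real GDP 2004 = Nominal GDP 2004 = 17.69·507 + 24.72·744 + 14.57·258 = 31119.57.
Real GDP 2017 (at 2004 prices) = 17.69·351 + 24.72·972 + 14.57·428 = 36472.99.
Real growth = 36472.99/31119.57 − 1 = 0.1720.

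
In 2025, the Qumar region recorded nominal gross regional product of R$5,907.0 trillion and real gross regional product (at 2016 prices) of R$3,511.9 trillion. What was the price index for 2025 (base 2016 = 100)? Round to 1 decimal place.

168.2

price index = (Nominal / Real) × 100 = 5907.0 / 3511.9 × 100 = 168.20.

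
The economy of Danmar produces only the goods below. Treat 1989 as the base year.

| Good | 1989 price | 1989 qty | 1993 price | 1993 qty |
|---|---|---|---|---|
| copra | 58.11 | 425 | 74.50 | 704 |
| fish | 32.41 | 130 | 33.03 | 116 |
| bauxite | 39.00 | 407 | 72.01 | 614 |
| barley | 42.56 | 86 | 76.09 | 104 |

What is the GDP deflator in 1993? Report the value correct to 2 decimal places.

Nominal GDP 1993 = 74.50·704 + 33.03·116 + 72.01·614 + 76.09·104 = 108406.98.
Real GDP 1993 (at 1989 prices) = 58.11·704 + 32.41·116 + 39.00·614 + 42.56·104 = 73041.24.
Deflator = Nominal/Real × 100 = 108406.98/73041.24 × 100 = 148.419.

148.42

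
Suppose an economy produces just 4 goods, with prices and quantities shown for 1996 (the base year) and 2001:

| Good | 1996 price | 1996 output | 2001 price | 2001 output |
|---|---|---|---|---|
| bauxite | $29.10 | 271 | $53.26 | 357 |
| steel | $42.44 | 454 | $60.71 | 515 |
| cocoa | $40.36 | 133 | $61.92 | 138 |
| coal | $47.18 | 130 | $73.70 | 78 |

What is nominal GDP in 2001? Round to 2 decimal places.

Nominal GDP 2001 = Σ (p_2001 × q_2001) = 53.26·357 + 60.71·515 + 61.92·138 + 73.70·78 = 64573.03.

$64573.03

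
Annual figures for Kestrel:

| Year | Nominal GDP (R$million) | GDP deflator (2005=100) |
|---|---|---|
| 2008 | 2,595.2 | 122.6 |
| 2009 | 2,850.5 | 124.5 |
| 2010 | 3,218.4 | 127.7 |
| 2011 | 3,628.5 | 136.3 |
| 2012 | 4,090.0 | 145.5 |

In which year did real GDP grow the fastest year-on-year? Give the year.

2009: real = 2850.5/1.245 = 2289.56; growth vs 2008 (2116.80) = 8.16%.
2010: real = 3218.4/1.277 = 2520.28; growth vs 2009 (2289.56) = 10.08%.
2011: real = 3628.5/1.363 = 2662.14; growth vs 2010 (2520.28) = 5.63%.
2012: real = 4090.0/1.455 = 2811.00; growth vs 2011 (2662.14) = 5.59%.

2010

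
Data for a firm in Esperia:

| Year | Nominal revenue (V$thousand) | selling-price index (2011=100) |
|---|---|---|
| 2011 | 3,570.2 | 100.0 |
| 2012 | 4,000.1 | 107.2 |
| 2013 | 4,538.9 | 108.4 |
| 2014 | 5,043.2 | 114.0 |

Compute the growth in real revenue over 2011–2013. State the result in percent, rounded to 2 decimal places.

Real revenue 2011 = 3570.2/1.000 = 3570.20.
Real revenue 2013 = 4538.9/1.084 = 4187.18.
Change = 4187.18/3570.20 − 1 = 0.1728.

17.28%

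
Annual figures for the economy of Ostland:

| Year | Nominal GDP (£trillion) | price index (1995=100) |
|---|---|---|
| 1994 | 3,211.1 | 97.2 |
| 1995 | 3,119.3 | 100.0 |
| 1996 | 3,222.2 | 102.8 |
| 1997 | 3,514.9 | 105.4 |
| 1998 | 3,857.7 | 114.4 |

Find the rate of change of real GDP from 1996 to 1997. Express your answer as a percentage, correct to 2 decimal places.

6.39%

Real GDP 1996 = 3222.2/1.028 = 3134.44.
Real GDP 1997 = 3514.9/1.054 = 3334.82.
Change = 3334.82/3134.44 − 1 = 0.0639.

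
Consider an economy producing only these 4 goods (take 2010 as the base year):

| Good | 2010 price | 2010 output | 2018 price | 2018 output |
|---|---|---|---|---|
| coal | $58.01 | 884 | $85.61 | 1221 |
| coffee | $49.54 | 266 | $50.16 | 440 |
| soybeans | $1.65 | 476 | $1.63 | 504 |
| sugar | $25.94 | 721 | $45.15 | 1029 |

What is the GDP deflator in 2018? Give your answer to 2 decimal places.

144.72

Nominal GDP 2018 = 85.61·1221 + 50.16·440 + 1.63·504 + 45.15·1029 = 173881.08.
Real GDP 2018 (at 2010 prices) = 58.01·1221 + 49.54·440 + 1.65·504 + 25.94·1029 = 120151.67.
Deflator = Nominal/Real × 100 = 173881.08/120151.67 × 100 = 144.718.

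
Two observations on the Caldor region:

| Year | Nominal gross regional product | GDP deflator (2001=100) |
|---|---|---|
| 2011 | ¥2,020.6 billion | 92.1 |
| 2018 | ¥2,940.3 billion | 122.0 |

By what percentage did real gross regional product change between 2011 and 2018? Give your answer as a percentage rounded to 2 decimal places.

Real gross regional product 2011 = 2020.6 / 0.921 = 2193.92.
Real gross regional product 2018 = 2940.3 / 1.220 = 2410.08.
Real growth = 2410.08 / 2193.92 − 1 = 0.0985.

9.85%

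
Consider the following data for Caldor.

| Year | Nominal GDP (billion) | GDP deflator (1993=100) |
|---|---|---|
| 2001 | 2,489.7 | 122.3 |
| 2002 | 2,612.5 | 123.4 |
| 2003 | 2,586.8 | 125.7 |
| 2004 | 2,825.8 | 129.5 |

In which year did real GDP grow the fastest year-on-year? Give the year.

2002: real = 2612.5/1.234 = 2117.10; growth vs 2001 (2035.73) = 4.00%.
2003: real = 2586.8/1.257 = 2057.92; growth vs 2002 (2117.10) = -2.80%.
2004: real = 2825.8/1.295 = 2182.08; growth vs 2003 (2057.92) = 6.03%.

2004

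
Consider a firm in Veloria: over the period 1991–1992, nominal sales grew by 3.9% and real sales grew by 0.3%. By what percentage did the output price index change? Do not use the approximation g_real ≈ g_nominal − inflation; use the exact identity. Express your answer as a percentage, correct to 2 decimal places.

3.59%

(1 + g_nom) = (1 + g_real)(1 + π), so π = 1.0390 / 1.0030 − 1 = 0.03589.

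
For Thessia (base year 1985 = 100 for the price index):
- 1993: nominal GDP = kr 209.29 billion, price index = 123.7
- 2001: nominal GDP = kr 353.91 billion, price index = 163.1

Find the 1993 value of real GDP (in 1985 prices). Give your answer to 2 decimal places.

kr 169.19 billion

Real GDP = Nominal / (price index/100) = 209.29 / 1.237 = 169.19.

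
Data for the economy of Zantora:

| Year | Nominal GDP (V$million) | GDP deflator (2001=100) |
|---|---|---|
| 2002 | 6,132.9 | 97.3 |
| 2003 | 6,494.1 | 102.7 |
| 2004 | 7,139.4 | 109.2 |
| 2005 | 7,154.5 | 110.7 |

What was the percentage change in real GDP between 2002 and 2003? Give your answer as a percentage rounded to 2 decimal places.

0.32%

Real GDP 2002 = 6132.9/0.973 = 6303.08.
Real GDP 2003 = 6494.1/1.027 = 6323.37.
Change = 6323.37/6303.08 − 1 = 0.0032.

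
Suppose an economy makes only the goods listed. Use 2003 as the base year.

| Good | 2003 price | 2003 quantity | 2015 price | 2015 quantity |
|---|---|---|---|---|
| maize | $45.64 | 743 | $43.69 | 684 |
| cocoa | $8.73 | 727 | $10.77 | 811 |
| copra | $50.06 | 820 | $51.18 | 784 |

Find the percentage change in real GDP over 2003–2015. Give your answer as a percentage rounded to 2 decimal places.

-4.63%

Real GDP 2003 = Nominal GDP 2003 = 45.64·743 + 8.73·727 + 50.06·820 = 81306.43.
Real GDP 2015 (at 2003 prices) = 45.64·684 + 8.73·811 + 50.06·784 = 77544.83.
Real growth = 77544.83/81306.43 − 1 = -0.0463.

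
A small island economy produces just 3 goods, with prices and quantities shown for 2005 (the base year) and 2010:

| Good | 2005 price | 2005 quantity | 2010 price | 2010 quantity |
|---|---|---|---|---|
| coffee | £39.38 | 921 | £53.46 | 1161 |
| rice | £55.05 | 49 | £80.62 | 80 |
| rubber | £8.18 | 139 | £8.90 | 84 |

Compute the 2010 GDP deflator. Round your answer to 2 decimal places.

136.32

Nominal GDP 2010 = 53.46·1161 + 80.62·80 + 8.90·84 = 69264.26.
Real GDP 2010 (at 2005 prices) = 39.38·1161 + 55.05·80 + 8.18·84 = 50811.30.
Deflator = Nominal/Real × 100 = 69264.26/50811.30 × 100 = 136.317.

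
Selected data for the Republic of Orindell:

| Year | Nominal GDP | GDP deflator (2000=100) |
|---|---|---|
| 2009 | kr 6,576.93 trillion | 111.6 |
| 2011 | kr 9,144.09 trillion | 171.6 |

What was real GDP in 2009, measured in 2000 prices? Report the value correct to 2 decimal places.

Real GDP = Nominal / (GDP deflator/100) = 6576.93 / 1.116 = 5893.31.

kr 5,893.31 trillion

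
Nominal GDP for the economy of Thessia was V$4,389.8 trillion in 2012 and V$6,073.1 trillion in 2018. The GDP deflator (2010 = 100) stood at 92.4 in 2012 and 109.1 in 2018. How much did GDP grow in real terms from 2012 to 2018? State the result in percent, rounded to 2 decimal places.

17.17%

Deflate each year: 2012 → 4389.8/0.924 = 4750.87; 2018 → 6073.1/1.091 = 5566.54.
So real GDP changed by 5566.54/4750.87 − 1 = 0.1717, i.e. 17.17%.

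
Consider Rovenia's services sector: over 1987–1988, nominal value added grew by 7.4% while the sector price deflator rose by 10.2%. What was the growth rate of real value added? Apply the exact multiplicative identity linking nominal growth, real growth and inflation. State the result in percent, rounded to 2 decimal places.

-2.54%

(1 + g_nom) = (1 + g_real)(1 + π), so g_real = 1.0740 / 1.1020 − 1 = -0.02541.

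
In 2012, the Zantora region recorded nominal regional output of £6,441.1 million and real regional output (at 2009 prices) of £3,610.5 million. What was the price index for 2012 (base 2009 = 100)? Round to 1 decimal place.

price index = (Nominal / Real) × 100 = 6441.1 / 3610.5 × 100 = 178.40.

178.4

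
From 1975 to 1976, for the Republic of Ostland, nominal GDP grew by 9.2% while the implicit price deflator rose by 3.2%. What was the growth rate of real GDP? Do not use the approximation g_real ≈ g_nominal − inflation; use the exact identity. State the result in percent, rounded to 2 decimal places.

5.81%

(1 + g_nom) = (1 + g_real)(1 + π), so g_real = 1.0920 / 1.0320 − 1 = 0.05814.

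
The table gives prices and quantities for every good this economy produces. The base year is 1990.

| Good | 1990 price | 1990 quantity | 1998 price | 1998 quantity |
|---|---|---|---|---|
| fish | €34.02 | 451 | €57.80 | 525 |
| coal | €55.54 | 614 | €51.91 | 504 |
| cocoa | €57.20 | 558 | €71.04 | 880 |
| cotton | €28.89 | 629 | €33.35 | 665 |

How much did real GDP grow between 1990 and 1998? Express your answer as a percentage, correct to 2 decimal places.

15.94%

Real GDP 1990 = Nominal GDP 1990 = 34.02·451 + 55.54·614 + 57.20·558 + 28.89·629 = 99533.99.
Real GDP 1998 (at 1990 prices) = 34.02·525 + 55.54·504 + 57.20·880 + 28.89·665 = 115400.51.
Real growth = 115400.51/99533.99 − 1 = 0.1594.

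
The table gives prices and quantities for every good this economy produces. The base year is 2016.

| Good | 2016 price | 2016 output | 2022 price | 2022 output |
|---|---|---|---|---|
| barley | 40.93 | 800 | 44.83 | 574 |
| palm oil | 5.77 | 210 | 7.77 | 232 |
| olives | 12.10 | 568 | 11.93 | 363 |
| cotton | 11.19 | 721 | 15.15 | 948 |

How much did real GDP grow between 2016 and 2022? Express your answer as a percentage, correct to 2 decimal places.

-18.54%

Real GDP 2016 = Nominal GDP 2016 = 40.93·800 + 5.77·210 + 12.10·568 + 11.19·721 = 48896.49.
Real GDP 2022 (at 2016 prices) = 40.93·574 + 5.77·232 + 12.10·363 + 11.19·948 = 39832.88.
Real growth = 39832.88/48896.49 − 1 = -0.1854.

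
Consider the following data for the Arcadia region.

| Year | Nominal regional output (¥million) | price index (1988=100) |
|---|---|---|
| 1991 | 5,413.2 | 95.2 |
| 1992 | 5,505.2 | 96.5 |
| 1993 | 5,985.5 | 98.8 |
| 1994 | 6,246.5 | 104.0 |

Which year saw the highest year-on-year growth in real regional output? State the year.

1993

1992: real = 5505.2/0.965 = 5704.87; growth vs 1991 (5686.13) = 0.33%.
1993: real = 5985.5/0.988 = 6058.20; growth vs 1992 (5704.87) = 6.19%.
1994: real = 6246.5/1.040 = 6006.25; growth vs 1993 (6058.20) = -0.86%.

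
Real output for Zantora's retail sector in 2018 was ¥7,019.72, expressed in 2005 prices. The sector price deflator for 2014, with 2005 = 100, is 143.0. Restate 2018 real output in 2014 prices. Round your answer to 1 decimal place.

Real output in 2014 prices = Real output in 2005 prices × (P_2014/P_2005) = 7019.72 × 1.430 = 10038.20.

¥10,038.2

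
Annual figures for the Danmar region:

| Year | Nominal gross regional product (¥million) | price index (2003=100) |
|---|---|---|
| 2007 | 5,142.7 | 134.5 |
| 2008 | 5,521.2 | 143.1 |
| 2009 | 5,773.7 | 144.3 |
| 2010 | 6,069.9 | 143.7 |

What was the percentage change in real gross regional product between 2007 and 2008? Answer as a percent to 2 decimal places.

Real gross regional product 2007 = 5142.7/1.345 = 3823.57.
Real gross regional product 2008 = 5521.2/1.431 = 3858.28.
Change = 3858.28/3823.57 − 1 = 0.0091.

0.91%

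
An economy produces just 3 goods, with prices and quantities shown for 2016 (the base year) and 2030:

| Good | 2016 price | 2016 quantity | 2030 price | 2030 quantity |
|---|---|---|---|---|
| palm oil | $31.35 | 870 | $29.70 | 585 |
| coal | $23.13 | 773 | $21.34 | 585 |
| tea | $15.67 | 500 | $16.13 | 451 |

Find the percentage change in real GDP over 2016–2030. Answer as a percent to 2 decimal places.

Real GDP 2016 = Nominal GDP 2016 = 31.35·870 + 23.13·773 + 15.67·500 = 52988.99.
Real GDP 2030 (at 2016 prices) = 31.35·585 + 23.13·585 + 15.67·451 = 38937.97.
Real growth = 38937.97/52988.99 − 1 = -0.2652.

-26.52%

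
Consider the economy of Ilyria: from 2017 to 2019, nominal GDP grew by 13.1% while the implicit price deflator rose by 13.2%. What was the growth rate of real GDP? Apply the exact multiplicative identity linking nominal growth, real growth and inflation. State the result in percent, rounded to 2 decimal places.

-0.09%

(1 + g_nom) = (1 + g_real)(1 + π), so g_real = 1.1310 / 1.1320 − 1 = -0.00088.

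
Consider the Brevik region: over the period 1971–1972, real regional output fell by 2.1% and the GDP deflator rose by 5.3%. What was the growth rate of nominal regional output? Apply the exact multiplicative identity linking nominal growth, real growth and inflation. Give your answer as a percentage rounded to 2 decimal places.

(1 + g_nom) = (1 + g_real)(1 + π) = 0.9790 × 1.0530 = 1.03089.

3.09%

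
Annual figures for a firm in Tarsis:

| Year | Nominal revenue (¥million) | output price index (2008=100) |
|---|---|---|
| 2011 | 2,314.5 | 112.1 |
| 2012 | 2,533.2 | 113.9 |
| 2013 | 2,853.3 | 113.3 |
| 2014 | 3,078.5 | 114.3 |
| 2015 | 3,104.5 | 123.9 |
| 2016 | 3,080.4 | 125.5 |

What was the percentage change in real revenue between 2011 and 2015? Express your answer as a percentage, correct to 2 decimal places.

21.36%

Real revenue 2011 = 2314.5/1.121 = 2064.67.
Real revenue 2015 = 3104.5/1.239 = 2505.65.
Change = 2505.65/2064.67 − 1 = 0.2136.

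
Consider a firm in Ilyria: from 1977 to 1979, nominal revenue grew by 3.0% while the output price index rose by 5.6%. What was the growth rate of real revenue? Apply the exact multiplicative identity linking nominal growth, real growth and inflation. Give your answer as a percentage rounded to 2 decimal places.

(1 + g_nom) = (1 + g_real)(1 + π), so g_real = 1.0300 / 1.0560 − 1 = -0.02462.

-2.46%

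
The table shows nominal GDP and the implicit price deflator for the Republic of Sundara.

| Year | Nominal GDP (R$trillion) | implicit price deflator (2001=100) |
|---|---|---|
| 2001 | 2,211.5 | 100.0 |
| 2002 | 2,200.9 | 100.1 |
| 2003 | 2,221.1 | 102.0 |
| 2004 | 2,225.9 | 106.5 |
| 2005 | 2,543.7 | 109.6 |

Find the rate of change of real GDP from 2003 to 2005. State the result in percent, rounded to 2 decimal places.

Real GDP 2003 = 2221.1/1.020 = 2177.55.
Real GDP 2005 = 2543.7/1.096 = 2320.89.
Change = 2320.89/2177.55 − 1 = 0.0658.

6.58%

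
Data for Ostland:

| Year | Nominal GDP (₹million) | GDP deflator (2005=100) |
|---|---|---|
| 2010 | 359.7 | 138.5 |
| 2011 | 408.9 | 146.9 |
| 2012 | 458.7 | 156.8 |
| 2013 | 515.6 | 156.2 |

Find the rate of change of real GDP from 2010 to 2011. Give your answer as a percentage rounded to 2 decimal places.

Real GDP 2010 = 359.7/1.385 = 259.71.
Real GDP 2011 = 408.9/1.469 = 278.35.
Change = 278.35/259.71 − 1 = 0.0718.

7.18%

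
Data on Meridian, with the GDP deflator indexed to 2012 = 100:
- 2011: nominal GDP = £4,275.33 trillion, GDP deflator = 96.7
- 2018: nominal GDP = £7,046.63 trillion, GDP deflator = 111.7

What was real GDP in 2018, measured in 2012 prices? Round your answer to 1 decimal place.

£6,308.5 trillion

Real GDP = Nominal / (GDP deflator/100) = 7046.63 / 1.117 = 6308.53.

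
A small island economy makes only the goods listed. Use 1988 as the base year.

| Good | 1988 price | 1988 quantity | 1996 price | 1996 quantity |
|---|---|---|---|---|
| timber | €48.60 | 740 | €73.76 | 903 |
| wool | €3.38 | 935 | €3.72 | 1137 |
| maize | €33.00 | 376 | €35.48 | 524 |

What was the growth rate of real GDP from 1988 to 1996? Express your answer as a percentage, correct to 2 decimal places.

Real GDP 1988 = Nominal GDP 1988 = 48.60·740 + 3.38·935 + 33.00·376 = 51532.30.
Real GDP 1996 (at 1988 prices) = 48.60·903 + 3.38·1137 + 33.00·524 = 65020.86.
Real growth = 65020.86/51532.30 − 1 = 0.2617.

26.17%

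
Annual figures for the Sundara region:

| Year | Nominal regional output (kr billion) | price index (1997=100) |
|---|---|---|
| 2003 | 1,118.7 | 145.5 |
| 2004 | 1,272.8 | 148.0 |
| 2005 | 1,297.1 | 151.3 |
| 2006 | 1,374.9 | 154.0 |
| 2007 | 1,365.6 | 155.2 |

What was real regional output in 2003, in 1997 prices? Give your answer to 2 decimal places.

Real regional output 2003 = 1118.7 / 1.455 = 768.87.

kr 768.87 billion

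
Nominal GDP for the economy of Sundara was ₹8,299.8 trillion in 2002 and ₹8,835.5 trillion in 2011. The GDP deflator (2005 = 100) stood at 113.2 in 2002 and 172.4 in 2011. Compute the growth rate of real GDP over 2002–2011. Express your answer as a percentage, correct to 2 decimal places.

-30.10%

Deflate each year: 2002 → 8299.8/1.132 = 7331.98; 2011 → 8835.5/1.724 = 5125.00.
So real GDP changed by 5125.00/7331.98 − 1 = -0.3010, i.e. -30.10%.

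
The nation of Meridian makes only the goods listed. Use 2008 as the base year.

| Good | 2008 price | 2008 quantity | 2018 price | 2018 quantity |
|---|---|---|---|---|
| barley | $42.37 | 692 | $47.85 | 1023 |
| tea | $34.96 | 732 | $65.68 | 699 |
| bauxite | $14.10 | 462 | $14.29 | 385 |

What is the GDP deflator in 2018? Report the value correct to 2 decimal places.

Nominal GDP 2018 = 47.85·1023 + 65.68·699 + 14.29·385 = 100362.52.
Real GDP 2018 (at 2008 prices) = 42.37·1023 + 34.96·699 + 14.10·385 = 73210.05.
Deflator = Nominal/Real × 100 = 100362.52/73210.05 × 100 = 137.088.

137.09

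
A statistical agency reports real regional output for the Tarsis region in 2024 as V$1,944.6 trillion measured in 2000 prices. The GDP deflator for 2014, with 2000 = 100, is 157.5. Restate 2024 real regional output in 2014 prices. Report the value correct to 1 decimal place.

Real regional output in 2014 prices = Real regional output in 2000 prices × (P_2014/P_2000) = 1944.6 × 1.575 = 3062.75.

V$3,062.7 trillion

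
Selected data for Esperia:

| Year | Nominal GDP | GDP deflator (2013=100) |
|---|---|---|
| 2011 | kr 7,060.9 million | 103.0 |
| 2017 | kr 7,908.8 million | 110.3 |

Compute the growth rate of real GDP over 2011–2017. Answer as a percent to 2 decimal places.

Real GDP 2011 = 7060.9 / 1.030 = 6855.24.
Real GDP 2017 = 7908.8 / 1.103 = 7170.26.
Real growth = 7170.26 / 6855.24 − 1 = 0.0460.

4.60%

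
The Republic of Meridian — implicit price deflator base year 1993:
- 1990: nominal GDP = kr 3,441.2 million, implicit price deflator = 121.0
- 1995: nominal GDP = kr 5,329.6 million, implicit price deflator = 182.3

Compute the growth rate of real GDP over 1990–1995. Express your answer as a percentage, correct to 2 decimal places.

2.80%

Deflate each year: 1990 → 3441.2/1.210 = 2843.97; 1995 → 5329.6/1.823 = 2923.53.
So real GDP changed by 2923.53/2843.97 − 1 = 0.0280, i.e. 2.80%.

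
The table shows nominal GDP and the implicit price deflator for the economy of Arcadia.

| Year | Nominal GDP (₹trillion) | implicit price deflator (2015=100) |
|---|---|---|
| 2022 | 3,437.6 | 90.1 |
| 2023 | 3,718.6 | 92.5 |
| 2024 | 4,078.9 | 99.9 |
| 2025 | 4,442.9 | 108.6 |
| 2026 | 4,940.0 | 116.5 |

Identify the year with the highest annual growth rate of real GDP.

2023

2023: real = 3718.6/0.925 = 4020.11; growth vs 2022 (3815.32) = 5.37%.
2024: real = 4078.9/0.999 = 4082.98; growth vs 2023 (4020.11) = 1.56%.
2025: real = 4442.9/1.086 = 4091.07; growth vs 2024 (4082.98) = 0.20%.
2026: real = 4940.0/1.165 = 4240.34; growth vs 2025 (4091.07) = 3.65%.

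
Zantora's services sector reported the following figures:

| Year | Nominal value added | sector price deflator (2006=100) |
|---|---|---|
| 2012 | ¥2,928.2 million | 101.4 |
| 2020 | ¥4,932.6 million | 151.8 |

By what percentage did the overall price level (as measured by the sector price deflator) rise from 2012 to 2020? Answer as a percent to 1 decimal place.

Price-level change = 151.8 / 101.4 − 1 = 0.4970.

49.7%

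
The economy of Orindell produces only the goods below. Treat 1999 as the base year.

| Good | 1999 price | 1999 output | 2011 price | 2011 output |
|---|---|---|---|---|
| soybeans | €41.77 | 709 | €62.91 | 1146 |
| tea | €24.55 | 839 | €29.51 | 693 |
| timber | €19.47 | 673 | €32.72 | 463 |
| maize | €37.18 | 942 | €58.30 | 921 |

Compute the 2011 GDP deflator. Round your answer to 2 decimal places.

149.24

Nominal GDP 2011 = 62.91·1146 + 29.51·693 + 32.72·463 + 58.30·921 = 161388.95.
Real GDP 2011 (at 1999 prices) = 41.77·1146 + 24.55·693 + 19.47·463 + 37.18·921 = 108138.96.
Deflator = Nominal/Real × 100 = 161388.95/108138.96 × 100 = 149.242.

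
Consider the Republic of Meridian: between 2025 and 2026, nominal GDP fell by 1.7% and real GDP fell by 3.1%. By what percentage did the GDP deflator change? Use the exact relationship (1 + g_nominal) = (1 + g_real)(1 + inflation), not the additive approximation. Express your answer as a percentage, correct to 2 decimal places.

(1 + g_nom) = (1 + g_real)(1 + π), so π = 0.9830 / 0.9690 − 1 = 0.01445.

1.44%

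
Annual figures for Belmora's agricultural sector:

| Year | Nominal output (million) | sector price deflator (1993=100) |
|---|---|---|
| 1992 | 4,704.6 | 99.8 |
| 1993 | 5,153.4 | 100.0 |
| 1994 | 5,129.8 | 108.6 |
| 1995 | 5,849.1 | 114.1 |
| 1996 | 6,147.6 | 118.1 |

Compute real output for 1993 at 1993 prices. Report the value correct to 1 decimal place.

5,153.4 million

Real output 1993 = 5153.4 / 1.000 = 5153.40.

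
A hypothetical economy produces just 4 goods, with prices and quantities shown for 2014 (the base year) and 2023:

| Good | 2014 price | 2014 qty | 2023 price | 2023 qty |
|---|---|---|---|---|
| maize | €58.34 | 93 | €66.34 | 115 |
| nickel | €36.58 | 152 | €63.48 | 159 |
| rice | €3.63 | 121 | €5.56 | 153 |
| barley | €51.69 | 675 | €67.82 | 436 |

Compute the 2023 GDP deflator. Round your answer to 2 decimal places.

135.17

Nominal GDP 2023 = 66.34·115 + 63.48·159 + 5.56·153 + 67.82·436 = 48142.62.
Real GDP 2023 (at 2014 prices) = 58.34·115 + 36.58·159 + 3.63·153 + 51.69·436 = 35617.55.
Deflator = Nominal/Real × 100 = 48142.62/35617.55 × 100 = 135.165.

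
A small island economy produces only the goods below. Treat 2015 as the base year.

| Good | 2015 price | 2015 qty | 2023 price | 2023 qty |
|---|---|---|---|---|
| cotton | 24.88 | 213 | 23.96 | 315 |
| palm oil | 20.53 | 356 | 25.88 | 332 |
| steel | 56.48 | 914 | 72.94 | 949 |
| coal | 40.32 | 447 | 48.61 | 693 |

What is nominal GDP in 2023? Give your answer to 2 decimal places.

Nominal GDP 2023 = Σ (p_2023 × q_2023) = 23.96·315 + 25.88·332 + 72.94·949 + 48.61·693 = 119046.35.

119046.35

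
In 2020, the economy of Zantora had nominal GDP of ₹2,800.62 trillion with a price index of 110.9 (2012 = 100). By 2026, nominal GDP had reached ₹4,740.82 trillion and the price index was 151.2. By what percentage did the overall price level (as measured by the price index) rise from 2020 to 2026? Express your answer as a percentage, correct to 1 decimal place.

36.3%

Price-level change = 151.2 / 110.9 − 1 = 0.3634.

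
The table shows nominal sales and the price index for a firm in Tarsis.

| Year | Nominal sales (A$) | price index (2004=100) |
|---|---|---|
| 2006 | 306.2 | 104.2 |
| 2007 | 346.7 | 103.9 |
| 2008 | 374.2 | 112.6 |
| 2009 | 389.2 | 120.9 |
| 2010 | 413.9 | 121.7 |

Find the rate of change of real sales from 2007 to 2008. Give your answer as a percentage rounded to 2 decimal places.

-0.41%

Real sales 2007 = 346.7/1.039 = 333.69.
Real sales 2008 = 374.2/1.126 = 332.33.
Change = 332.33/333.69 − 1 = -0.0041.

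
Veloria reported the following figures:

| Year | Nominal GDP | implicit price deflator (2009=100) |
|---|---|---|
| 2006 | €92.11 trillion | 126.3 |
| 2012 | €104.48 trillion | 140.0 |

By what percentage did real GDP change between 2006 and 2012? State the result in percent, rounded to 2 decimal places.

2.33%

Real GDP 2006 = 92.11 / 1.263 = 72.93.
Real GDP 2012 = 104.48 / 1.400 = 74.63.
Real growth = 74.63 / 72.93 − 1 = 0.0233.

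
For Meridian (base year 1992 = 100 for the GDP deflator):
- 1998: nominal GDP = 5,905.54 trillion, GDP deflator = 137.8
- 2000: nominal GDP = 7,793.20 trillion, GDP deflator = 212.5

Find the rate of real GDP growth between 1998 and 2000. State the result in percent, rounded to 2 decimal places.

-14.43%

Real GDP 1998 = 5905.54 / 1.378 = 4285.59.
Real GDP 2000 = 7793.20 / 2.125 = 3667.39.
Real growth = 3667.39 / 4285.59 − 1 = -0.1443.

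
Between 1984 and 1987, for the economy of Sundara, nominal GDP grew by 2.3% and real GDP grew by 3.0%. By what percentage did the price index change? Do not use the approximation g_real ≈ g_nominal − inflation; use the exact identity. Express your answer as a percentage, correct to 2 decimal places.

(1 + g_nom) = (1 + g_real)(1 + π), so π = 1.0230 / 1.0300 − 1 = -0.00680.

-0.68%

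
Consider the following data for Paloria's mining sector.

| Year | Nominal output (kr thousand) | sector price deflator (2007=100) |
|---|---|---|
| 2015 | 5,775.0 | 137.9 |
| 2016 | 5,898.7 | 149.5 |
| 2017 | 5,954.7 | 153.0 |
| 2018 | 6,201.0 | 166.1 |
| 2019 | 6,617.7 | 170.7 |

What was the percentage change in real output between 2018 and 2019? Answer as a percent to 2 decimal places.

Real output 2018 = 6201.0/1.661 = 3733.29.
Real output 2019 = 6617.7/1.707 = 3876.80.
Change = 3876.80/3733.29 − 1 = 0.0384.

3.84%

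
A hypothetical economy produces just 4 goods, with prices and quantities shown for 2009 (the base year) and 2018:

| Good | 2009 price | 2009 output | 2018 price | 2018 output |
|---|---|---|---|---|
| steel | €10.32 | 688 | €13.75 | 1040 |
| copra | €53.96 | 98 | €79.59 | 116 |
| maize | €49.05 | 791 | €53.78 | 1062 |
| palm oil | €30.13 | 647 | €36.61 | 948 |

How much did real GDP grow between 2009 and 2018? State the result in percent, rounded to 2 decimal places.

38.15%

Real GDP 2009 = Nominal GDP 2009 = 10.32·688 + 53.96·98 + 49.05·791 + 30.13·647 = 70680.90.
Real GDP 2018 (at 2009 prices) = 10.32·1040 + 53.96·116 + 49.05·1062 + 30.13·948 = 97646.50.
Real growth = 97646.50/70680.90 − 1 = 0.3815.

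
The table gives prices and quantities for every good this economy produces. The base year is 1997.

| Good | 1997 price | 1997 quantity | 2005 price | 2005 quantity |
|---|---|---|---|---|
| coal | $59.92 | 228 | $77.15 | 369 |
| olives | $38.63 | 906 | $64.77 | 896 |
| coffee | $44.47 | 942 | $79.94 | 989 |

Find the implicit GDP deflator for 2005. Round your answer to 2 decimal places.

Nominal GDP 2005 = 77.15·369 + 64.77·896 + 79.94·989 = 165562.93.
Real GDP 2005 (at 1997 prices) = 59.92·369 + 38.63·896 + 44.47·989 = 100703.79.
Deflator = Nominal/Real × 100 = 165562.93/100703.79 × 100 = 164.406.

164.41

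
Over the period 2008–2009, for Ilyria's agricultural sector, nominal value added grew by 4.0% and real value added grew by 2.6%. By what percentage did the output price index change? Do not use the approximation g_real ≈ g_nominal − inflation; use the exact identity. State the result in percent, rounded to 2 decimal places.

(1 + g_nom) = (1 + g_real)(1 + π), so π = 1.0400 / 1.0260 − 1 = 0.01365.

1.36%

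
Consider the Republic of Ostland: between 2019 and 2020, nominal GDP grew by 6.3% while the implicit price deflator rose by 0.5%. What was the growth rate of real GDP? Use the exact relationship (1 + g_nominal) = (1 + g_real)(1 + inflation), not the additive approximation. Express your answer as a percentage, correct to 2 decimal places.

(1 + g_nom) = (1 + g_real)(1 + π), so g_real = 1.0630 / 1.0050 − 1 = 0.05771.

5.77%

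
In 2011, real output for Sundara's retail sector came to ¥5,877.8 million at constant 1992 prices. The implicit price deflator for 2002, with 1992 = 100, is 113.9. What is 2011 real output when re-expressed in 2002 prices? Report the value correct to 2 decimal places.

¥6,694.81 million

Real output in 2002 prices = Real output in 1992 prices × (P_2002/P_1992) = 5877.8 × 1.139 = 6694.81.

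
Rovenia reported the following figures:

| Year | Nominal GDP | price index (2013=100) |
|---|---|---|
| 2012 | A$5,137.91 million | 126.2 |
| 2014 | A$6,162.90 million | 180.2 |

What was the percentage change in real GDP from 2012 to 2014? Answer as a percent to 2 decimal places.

Deflate each year: 2012 → 5137.91/1.262 = 4071.24; 2014 → 6162.90/1.802 = 3420.03.
So real GDP changed by 3420.03/4071.24 − 1 = -0.1600, i.e. -16.00%.

-16.00%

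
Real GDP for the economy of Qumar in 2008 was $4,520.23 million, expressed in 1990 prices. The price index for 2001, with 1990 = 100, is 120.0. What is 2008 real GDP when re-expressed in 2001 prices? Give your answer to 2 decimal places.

$5,424.28 million

Real GDP in 2001 prices = Real GDP in 1990 prices × (P_2001/P_1990) = 4520.23 × 1.200 = 5424.28.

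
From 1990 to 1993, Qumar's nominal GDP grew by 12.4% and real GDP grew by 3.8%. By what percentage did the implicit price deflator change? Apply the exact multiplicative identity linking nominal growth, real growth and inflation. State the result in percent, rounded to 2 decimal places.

(1 + g_nom) = (1 + g_real)(1 + π), so π = 1.1240 / 1.0380 − 1 = 0.08285.

8.29%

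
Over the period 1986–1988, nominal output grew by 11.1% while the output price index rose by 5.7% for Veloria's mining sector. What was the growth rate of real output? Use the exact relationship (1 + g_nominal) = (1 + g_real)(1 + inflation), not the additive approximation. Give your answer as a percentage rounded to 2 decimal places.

(1 + g_nom) = (1 + g_real)(1 + π), so g_real = 1.1110 / 1.0570 − 1 = 0.05109.

5.11%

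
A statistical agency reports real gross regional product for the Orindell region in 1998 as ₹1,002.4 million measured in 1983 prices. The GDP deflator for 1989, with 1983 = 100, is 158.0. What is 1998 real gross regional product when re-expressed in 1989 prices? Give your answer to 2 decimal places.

₹1,583.79 million

Real gross regional product in 1989 prices = Real gross regional product in 1983 prices × (P_1989/P_1983) = 1002.4 × 1.580 = 1583.79.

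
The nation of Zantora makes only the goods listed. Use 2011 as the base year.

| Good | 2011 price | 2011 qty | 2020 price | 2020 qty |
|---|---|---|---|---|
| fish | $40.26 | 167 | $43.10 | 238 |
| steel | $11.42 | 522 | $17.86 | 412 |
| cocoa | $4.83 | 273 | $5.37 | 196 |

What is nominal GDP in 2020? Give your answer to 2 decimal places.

Nominal GDP 2020 = Σ (p_2020 × q_2020) = 43.10·238 + 17.86·412 + 5.37·196 = 18668.64.

$18668.64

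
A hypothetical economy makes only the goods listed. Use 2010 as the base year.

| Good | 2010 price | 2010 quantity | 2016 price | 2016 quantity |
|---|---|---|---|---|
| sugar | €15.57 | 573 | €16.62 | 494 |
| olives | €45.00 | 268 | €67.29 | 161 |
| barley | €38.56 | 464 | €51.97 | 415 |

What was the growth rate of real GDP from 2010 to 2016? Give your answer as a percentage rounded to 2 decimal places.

Real GDP 2010 = Nominal GDP 2010 = 15.57·573 + 45.00·268 + 38.56·464 = 38873.45.
Real GDP 2016 (at 2010 prices) = 15.57·494 + 45.00·161 + 38.56·415 = 30938.98.
Real growth = 30938.98/38873.45 − 1 = -0.2041.

-20.41%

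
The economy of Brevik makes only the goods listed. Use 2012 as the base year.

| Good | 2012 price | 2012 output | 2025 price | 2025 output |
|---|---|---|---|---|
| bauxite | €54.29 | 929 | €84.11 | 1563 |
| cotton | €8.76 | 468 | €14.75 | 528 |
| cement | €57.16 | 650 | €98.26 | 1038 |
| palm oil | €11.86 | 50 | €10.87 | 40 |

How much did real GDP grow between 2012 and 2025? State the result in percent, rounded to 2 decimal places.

61.77%

Real GDP 2012 = Nominal GDP 2012 = 54.29·929 + 8.76·468 + 57.16·650 + 11.86·50 = 92282.09.
Real GDP 2025 (at 2012 prices) = 54.29·1563 + 8.76·528 + 57.16·1038 + 11.86·40 = 149287.03.
Real growth = 149287.03/92282.09 − 1 = 0.6177.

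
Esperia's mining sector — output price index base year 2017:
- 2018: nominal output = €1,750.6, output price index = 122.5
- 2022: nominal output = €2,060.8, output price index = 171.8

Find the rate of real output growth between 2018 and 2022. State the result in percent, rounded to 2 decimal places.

Deflate each year: 2018 → 1750.6/1.225 = 1429.06; 2022 → 2060.8/1.718 = 1199.53.
So real output changed by 1199.53/1429.06 − 1 = -0.1606, i.e. -16.06%.

-16.06%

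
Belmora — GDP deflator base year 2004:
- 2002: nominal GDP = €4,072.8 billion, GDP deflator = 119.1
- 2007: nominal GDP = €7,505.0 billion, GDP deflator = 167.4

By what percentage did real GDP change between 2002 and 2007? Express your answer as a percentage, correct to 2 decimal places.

31.10%

Real GDP 2002 = 4072.8 / 1.191 = 3419.65.
Real GDP 2007 = 7505.0 / 1.674 = 4483.27.
Real growth = 4483.27 / 3419.65 − 1 = 0.3110.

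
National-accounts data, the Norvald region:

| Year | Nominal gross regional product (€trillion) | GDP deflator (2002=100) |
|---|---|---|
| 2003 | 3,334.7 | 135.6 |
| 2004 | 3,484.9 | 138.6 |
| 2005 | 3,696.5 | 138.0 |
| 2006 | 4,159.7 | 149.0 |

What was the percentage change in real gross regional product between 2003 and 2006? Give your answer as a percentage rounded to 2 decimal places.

13.52%

Real gross regional product 2003 = 3334.7/1.356 = 2459.22.
Real gross regional product 2006 = 4159.7/1.490 = 2791.74.
Change = 2791.74/2459.22 − 1 = 0.1352.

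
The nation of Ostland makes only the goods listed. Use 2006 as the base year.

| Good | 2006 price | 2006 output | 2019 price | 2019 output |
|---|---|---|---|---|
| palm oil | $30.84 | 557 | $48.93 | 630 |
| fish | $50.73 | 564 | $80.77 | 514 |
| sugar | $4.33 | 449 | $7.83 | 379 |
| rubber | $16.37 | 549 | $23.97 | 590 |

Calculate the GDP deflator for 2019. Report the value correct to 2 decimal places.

157.47

Nominal GDP 2019 = 48.93·630 + 80.77·514 + 7.83·379 + 23.97·590 = 89451.55.
Real GDP 2019 (at 2006 prices) = 30.84·630 + 50.73·514 + 4.33·379 + 16.37·590 = 56803.79.
Deflator = Nominal/Real × 100 = 89451.55/56803.79 × 100 = 157.475.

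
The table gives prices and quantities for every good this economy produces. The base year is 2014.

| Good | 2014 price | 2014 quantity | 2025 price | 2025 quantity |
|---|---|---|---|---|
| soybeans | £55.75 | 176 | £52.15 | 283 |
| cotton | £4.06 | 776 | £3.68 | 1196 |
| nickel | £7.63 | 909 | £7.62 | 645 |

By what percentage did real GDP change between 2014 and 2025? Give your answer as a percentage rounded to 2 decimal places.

Real GDP 2014 = Nominal GDP 2014 = 55.75·176 + 4.06·776 + 7.63·909 = 19898.23.
Real GDP 2025 (at 2014 prices) = 55.75·283 + 4.06·1196 + 7.63·645 = 25554.36.
Real growth = 25554.36/19898.23 − 1 = 0.2843.

28.43%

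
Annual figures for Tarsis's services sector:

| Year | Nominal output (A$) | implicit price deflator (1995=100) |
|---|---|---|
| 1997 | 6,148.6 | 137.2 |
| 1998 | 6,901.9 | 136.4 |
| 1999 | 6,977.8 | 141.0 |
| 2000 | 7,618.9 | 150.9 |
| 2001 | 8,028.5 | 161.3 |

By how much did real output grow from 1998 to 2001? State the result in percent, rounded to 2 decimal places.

-1.63%

Real output 1998 = 6901.9/1.364 = 5060.04.
Real output 2001 = 8028.5/1.613 = 4977.37.
Change = 4977.37/5060.04 − 1 = -0.0163.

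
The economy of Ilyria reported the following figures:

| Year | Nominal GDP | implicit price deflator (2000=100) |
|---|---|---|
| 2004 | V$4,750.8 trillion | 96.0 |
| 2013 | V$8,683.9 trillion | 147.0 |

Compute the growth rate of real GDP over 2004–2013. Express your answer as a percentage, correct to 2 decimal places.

19.37%

Real GDP 2004 = 4750.8 / 0.960 = 4948.75.
Real GDP 2013 = 8683.9 / 1.470 = 5907.41.
Real growth = 5907.41 / 4948.75 − 1 = 0.1937.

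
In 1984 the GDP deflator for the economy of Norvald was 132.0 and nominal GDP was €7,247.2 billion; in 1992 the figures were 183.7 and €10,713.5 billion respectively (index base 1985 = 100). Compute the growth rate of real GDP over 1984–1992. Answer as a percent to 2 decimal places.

6.22%

Real GDP 1984 = 7247.2 / 1.320 = 5490.30.
Real GDP 1992 = 10713.5 / 1.837 = 5832.06.
Real growth = 5832.06 / 5490.30 − 1 = 0.0622.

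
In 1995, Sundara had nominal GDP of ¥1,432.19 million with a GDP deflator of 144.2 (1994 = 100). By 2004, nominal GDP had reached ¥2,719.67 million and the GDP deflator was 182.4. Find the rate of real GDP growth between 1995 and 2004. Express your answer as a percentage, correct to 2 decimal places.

50.13%

Deflate each year: 1995 → 1432.19/1.442 = 993.20; 2004 → 2719.67/1.824 = 1491.05.
So real GDP changed by 1491.05/993.20 − 1 = 0.5013, i.e. 50.13%.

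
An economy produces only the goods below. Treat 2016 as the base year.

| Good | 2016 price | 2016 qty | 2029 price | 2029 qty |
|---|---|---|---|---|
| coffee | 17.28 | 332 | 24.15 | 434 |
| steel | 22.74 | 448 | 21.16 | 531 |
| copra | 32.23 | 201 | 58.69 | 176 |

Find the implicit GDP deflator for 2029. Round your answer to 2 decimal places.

Nominal GDP 2029 = 24.15·434 + 21.16·531 + 58.69·176 = 32046.50.
Real GDP 2029 (at 2016 prices) = 17.28·434 + 22.74·531 + 32.23·176 = 25246.94.
Deflator = Nominal/Real × 100 = 32046.50/25246.94 × 100 = 126.932.

126.93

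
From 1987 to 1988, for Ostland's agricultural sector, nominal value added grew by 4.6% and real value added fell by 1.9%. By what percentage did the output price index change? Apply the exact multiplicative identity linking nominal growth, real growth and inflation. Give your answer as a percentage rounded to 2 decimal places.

(1 + g_nom) = (1 + g_real)(1 + π), so π = 1.0460 / 0.9810 − 1 = 0.06626.

6.63%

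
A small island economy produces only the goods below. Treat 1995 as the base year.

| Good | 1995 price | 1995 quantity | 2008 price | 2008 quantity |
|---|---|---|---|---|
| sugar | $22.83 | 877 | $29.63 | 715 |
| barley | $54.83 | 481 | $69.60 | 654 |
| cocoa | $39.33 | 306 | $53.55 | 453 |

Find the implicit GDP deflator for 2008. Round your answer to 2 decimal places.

Nominal GDP 2008 = 29.63·715 + 69.60·654 + 53.55·453 = 90962.00.
Real GDP 2008 (at 1995 prices) = 22.83·715 + 54.83·654 + 39.33·453 = 69998.76.
Deflator = Nominal/Real × 100 = 90962.00/69998.76 × 100 = 129.948.

129.95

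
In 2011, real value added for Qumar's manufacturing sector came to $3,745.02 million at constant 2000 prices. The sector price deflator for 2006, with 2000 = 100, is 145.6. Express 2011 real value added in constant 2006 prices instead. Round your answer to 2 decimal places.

$5,452.75 million

Real value added in 2006 prices = Real value added in 2000 prices × (P_2006/P_2000) = 3745.02 × 1.456 = 5452.75.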